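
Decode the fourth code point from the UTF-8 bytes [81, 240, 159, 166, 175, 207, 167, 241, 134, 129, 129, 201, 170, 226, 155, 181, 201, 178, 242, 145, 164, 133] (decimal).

U+46041

Offset 0: leading byte 0x51 = 01010001 → 1-byte char #1 = 51.
Offset 1: leading byte 0xF0 = 11110000 → 4-byte char #2 = F0 9F A6 AF.
Offset 5: leading byte 0xCF = 11001111 → 2-byte char #3 = CF A7.
Offset 7: leading byte 0xF1 = 11110001 → 4-byte char #4 = F1 86 81 81.
Leading byte 0xF1 = 11110001 matches 11110xxx → 4-byte sequence.
Byte 1: 0xF1 = 11110001, payload 001 (3 bits).
Byte 2: 0x86 = 10000110 (10xxxxxx ✓), payload 000110.
Byte 3: 0x81 = 10000001 (10xxxxxx ✓), payload 000001.
Byte 4: 0x81 = 10000001 (10xxxxxx ✓), payload 000001.
Concatenate: 001000110000001000001 = 0x46041 (21 bits → U+46041).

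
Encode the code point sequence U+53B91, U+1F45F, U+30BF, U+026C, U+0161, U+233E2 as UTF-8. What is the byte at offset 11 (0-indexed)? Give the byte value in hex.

U+53B91 → 4-byte form F1 93 AE 91 at offsets 0–3.
U+1F45F → 4-byte form F0 9F 91 9F at offsets 4–7.
U+30BF → 3-byte form E3 82 BF at offsets 8–10.
U+026C → 2-byte form C9 AC at offsets 11–12.
Offset 11 falls in char 4's range; it's byte 1 of C9 AC = 0xC9.

0xC9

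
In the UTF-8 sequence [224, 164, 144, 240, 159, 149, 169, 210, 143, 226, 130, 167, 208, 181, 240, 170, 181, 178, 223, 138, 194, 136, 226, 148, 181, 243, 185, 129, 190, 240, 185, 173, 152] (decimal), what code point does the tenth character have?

U+F907E

Offset 0: leading byte 0xE0 = 11100000 → 3-byte char #1 = E0 A4 90.
Offset 3: leading byte 0xF0 = 11110000 → 4-byte char #2 = F0 9F 95 A9.
Offset 7: leading byte 0xD2 = 11010010 → 2-byte char #3 = D2 8F.
Offset 9: leading byte 0xE2 = 11100010 → 3-byte char #4 = E2 82 A7.
Offset 12: leading byte 0xD0 = 11010000 → 2-byte char #5 = D0 B5.
Offset 14: leading byte 0xF0 = 11110000 → 4-byte char #6 = F0 AA B5 B2.
Offset 18: leading byte 0xDF = 11011111 → 2-byte char #7 = DF 8A.
Offset 20: leading byte 0xC2 = 11000010 → 2-byte char #8 = C2 88.
Offset 22: leading byte 0xE2 = 11100010 → 3-byte char #9 = E2 94 B5.
Offset 25: leading byte 0xF3 = 11110011 → 4-byte char #10 = F3 B9 81 BE.
Leading byte 0xF3 = 11110011 matches 11110xxx → 4-byte sequence.
Byte 1: 0xF3 = 11110011, payload 011 (3 bits).
Byte 2: 0xB9 = 10111001 (10xxxxxx ✓), payload 111001.
Byte 3: 0x81 = 10000001 (10xxxxxx ✓), payload 000001.
Byte 4: 0xBE = 10111110 (10xxxxxx ✓), payload 111110.
Concatenate: 011111001000001111110 = 0xF907E (21 bits → U+F907E).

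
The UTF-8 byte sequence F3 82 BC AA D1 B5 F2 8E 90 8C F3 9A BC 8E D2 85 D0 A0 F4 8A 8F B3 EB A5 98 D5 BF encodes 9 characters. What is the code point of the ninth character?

U+057F

Offset 0: leading byte 0xF3 = 11110011 → 4-byte char #1 = F3 82 BC AA.
Offset 4: leading byte 0xD1 = 11010001 → 2-byte char #2 = D1 B5.
Offset 6: leading byte 0xF2 = 11110010 → 4-byte char #3 = F2 8E 90 8C.
Offset 10: leading byte 0xF3 = 11110011 → 4-byte char #4 = F3 9A BC 8E.
Offset 14: leading byte 0xD2 = 11010010 → 2-byte char #5 = D2 85.
Offset 16: leading byte 0xD0 = 11010000 → 2-byte char #6 = D0 A0.
Offset 18: leading byte 0xF4 = 11110100 → 4-byte char #7 = F4 8A 8F B3.
Offset 22: leading byte 0xEB = 11101011 → 3-byte char #8 = EB A5 98.
Offset 25: leading byte 0xD5 = 11010101 → 2-byte char #9 = D5 BF.
Leading byte 0xD5 = 11010101 matches 110xxxxx → 2-byte sequence.
Byte 1: 0xD5 = 11010101, payload 10101 (5 bits).
Byte 2: 0xBF = 10111111 (10xxxxxx ✓), payload 111111.
Concatenate: 10101111111 = 0x57F (11 bits → U+057F).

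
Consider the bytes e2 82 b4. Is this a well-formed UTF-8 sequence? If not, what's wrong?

valid

Leading byte 0xE2 = 11100010 → 3-byte form.
Continuation bytes 0x82=10000010, 0xB4=10110100 all match 10xxxxxx.
Decoded value 0x20B4 is ≥ 0x800 (shortest form) and not a surrogate.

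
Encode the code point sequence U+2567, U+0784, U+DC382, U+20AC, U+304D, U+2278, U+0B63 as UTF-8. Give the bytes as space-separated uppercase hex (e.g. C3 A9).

U+2567: 3-byte form → E2 95 A7.
U+0784: 2-byte form → DE 84.
U+DC382: 4-byte form → F3 9C 8E 82.
U+20AC: 3-byte form → E2 82 AC.
U+304D: 3-byte form → E3 81 8D.
U+2278: 3-byte form → E2 89 B8.
U+0B63: 3-byte form → E0 AD A3.
Concatenated (21 bytes): E2 95 A7 DE 84 F3 9C 8E 82 E2 82 AC E3 81 8D E2 89 B8 E0 AD A3.

E2 95 A7 DE 84 F3 9C 8E 82 E2 82 AC E3 81 8D E2 89 B8 E0 AD A3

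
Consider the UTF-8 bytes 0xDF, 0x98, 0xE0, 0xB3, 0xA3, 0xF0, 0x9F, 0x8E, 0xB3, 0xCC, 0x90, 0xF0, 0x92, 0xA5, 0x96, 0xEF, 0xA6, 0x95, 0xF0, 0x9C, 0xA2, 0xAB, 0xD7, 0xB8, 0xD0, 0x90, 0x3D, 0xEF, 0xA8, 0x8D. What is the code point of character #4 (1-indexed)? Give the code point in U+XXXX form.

Offset 0: leading byte 0xDF = 11011111 → 2-byte char #1 = DF 98.
Offset 2: leading byte 0xE0 = 11100000 → 3-byte char #2 = E0 B3 A3.
Offset 5: leading byte 0xF0 = 11110000 → 4-byte char #3 = F0 9F 8E B3.
Offset 9: leading byte 0xCC = 11001100 → 2-byte char #4 = CC 90.
Leading byte 0xCC = 11001100 matches 110xxxxx → 2-byte sequence.
Byte 1: 0xCC = 11001100, payload 01100 (5 bits).
Byte 2: 0x90 = 10010000 (10xxxxxx ✓), payload 010000.
Concatenate: 01100010000 = 0x310 (11 bits → U+0310).

U+0310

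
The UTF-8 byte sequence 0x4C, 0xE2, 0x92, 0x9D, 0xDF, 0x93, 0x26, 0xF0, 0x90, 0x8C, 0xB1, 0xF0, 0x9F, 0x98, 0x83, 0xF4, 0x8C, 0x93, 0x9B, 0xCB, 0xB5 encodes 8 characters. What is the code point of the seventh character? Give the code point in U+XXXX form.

Offset 0: leading byte 0x4C = 01001100 → 1-byte char #1 = 4C.
Offset 1: leading byte 0xE2 = 11100010 → 3-byte char #2 = E2 92 9D.
Offset 4: leading byte 0xDF = 11011111 → 2-byte char #3 = DF 93.
Offset 6: leading byte 0x26 = 00100110 → 1-byte char #4 = 26.
Offset 7: leading byte 0xF0 = 11110000 → 4-byte char #5 = F0 90 8C B1.
Offset 11: leading byte 0xF0 = 11110000 → 4-byte char #6 = F0 9F 98 83.
Offset 15: leading byte 0xF4 = 11110100 → 4-byte char #7 = F4 8C 93 9B.
Leading byte 0xF4 = 11110100 matches 11110xxx → 4-byte sequence.
Byte 1: 0xF4 = 11110100, payload 100 (3 bits).
Byte 2: 0x8C = 10001100 (10xxxxxx ✓), payload 001100.
Byte 3: 0x93 = 10010011 (10xxxxxx ✓), payload 010011.
Byte 4: 0x9B = 10011011 (10xxxxxx ✓), payload 011011.
Concatenate: 100001100010011011011 = 0x10C4DB (21 bits → U+10C4DB).

U+10C4DB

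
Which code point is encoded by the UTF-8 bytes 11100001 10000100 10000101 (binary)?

U+1105

Leading byte 0xE1 = 11100001 matches 1110xxxx → 3-byte sequence.
Byte 1: 0xE1 = 11100001, payload 0001 (4 bits).
Byte 2: 0x84 = 10000100 (10xxxxxx ✓), payload 000100.
Byte 3: 0x85 = 10000101 (10xxxxxx ✓), payload 000101.
Concatenate: 0001000100000101 = 0x1105 (16 bits → U+1105).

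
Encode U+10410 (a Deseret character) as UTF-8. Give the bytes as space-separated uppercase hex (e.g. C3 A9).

F0 90 90 90

U+10410 = 0x10410 = 66576 decimal. In range U+10000–U+10FFFF → 4-byte form: 11110xxx 10xxxxxx 10xxxxxx 10xxxxxx.
Binary (21 bits): 000010000010000010000.
Split 3+6+6+6: 000 | 010000 | 010000 | 010000.
Byte 1: 11110000 = 0xF0.
Byte 2: 10010000 = 0x90.
Byte 3: 10010000 = 0x90.
Byte 4: 10010000 = 0x90.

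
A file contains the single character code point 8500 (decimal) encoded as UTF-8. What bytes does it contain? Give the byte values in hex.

E2 84 B4

U+2134 = 0x2134 = 8500 decimal. In range U+0800–U+FFFF → 3-byte form: 1110xxxx 10xxxxxx 10xxxxxx.
Binary (16 bits): 0010000100110100.
Split 4+6+6: 0010 | 000100 | 110100.
Byte 1: 11100010 = 0xE2.
Byte 2: 10000100 = 0x84.
Byte 3: 10110100 = 0xB4.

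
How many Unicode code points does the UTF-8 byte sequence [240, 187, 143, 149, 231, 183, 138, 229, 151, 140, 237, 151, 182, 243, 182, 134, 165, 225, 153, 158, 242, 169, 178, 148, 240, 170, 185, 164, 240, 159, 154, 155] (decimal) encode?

9

Byte at offset 0: 0xF0 = 11110000 → 4-byte char (#1). Advance 4.
Byte at offset 4: 0xE7 = 11100111 → 3-byte char (#2). Advance 3.
Byte at offset 7: 0xE5 = 11100101 → 3-byte char (#3). Advance 3.
Byte at offset 10: 0xED = 11101101 → 3-byte char (#4). Advance 3.
Byte at offset 13: 0xF3 = 11110011 → 4-byte char (#5). Advance 4.
Byte at offset 17: 0xE1 = 11100001 → 3-byte char (#6). Advance 3.
Byte at offset 20: 0xF2 = 11110010 → 4-byte char (#7). Advance 4.
Byte at offset 24: 0xF0 = 11110000 → 4-byte char (#8). Advance 4.
Byte at offset 28: 0xF0 = 11110000 → 4-byte char (#9). Advance 4.
Reached end at offset 32 after 9 code points.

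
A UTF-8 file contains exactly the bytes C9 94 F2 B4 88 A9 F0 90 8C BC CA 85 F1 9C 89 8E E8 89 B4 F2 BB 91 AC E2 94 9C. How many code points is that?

Byte at offset 0: 0xC9 = 11001001 → 2-byte char (#1). Advance 2.
Byte at offset 2: 0xF2 = 11110010 → 4-byte char (#2). Advance 4.
Byte at offset 6: 0xF0 = 11110000 → 4-byte char (#3). Advance 4.
Byte at offset 10: 0xCA = 11001010 → 2-byte char (#4). Advance 2.
Byte at offset 12: 0xF1 = 11110001 → 4-byte char (#5). Advance 4.
Byte at offset 16: 0xE8 = 11101000 → 3-byte char (#6). Advance 3.
Byte at offset 19: 0xF2 = 11110010 → 4-byte char (#7). Advance 4.
Byte at offset 23: 0xE2 = 11100010 → 3-byte char (#8). Advance 3.
Reached end at offset 26 after 8 code points.

8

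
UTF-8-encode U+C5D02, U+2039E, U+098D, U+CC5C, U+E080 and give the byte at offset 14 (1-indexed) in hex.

0x9C

1-indexed offset 14 is 0-indexed offset 13.
U+C5D02 → 4-byte form F3 85 B4 82 at offsets 0–3.
U+2039E → 4-byte form F0 A0 8E 9E at offsets 4–7.
U+098D → 3-byte form E0 A6 8D at offsets 8–10.
U+CC5C → 3-byte form EC B1 9C at offsets 11–13.
Offset 13 falls in char 4's range; it's byte 3 of EC B1 9C = 0x9C.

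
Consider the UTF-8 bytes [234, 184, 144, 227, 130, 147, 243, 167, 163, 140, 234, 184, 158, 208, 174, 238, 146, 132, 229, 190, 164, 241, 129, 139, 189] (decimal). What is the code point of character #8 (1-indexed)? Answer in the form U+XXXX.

U+412FD

Offset 0: leading byte 0xEA = 11101010 → 3-byte char #1 = EA B8 90.
Offset 3: leading byte 0xE3 = 11100011 → 3-byte char #2 = E3 82 93.
Offset 6: leading byte 0xF3 = 11110011 → 4-byte char #3 = F3 A7 A3 8C.
Offset 10: leading byte 0xEA = 11101010 → 3-byte char #4 = EA B8 9E.
Offset 13: leading byte 0xD0 = 11010000 → 2-byte char #5 = D0 AE.
Offset 15: leading byte 0xEE = 11101110 → 3-byte char #6 = EE 92 84.
Offset 18: leading byte 0xE5 = 11100101 → 3-byte char #7 = E5 BE A4.
Offset 21: leading byte 0xF1 = 11110001 → 4-byte char #8 = F1 81 8B BD.
Leading byte 0xF1 = 11110001 matches 11110xxx → 4-byte sequence.
Byte 1: 0xF1 = 11110001, payload 001 (3 bits).
Byte 2: 0x81 = 10000001 (10xxxxxx ✓), payload 000001.
Byte 3: 0x8B = 10001011 (10xxxxxx ✓), payload 001011.
Byte 4: 0xBD = 10111101 (10xxxxxx ✓), payload 111101.
Concatenate: 001000001001011111101 = 0x412FD (21 bits → U+412FD).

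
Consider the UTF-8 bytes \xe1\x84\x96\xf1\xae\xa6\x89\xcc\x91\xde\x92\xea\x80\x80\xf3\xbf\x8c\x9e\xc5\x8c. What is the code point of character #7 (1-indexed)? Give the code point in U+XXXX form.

Offset 0: leading byte 0xE1 = 11100001 → 3-byte char #1 = E1 84 96.
Offset 3: leading byte 0xF1 = 11110001 → 4-byte char #2 = F1 AE A6 89.
Offset 7: leading byte 0xCC = 11001100 → 2-byte char #3 = CC 91.
Offset 9: leading byte 0xDE = 11011110 → 2-byte char #4 = DE 92.
Offset 11: leading byte 0xEA = 11101010 → 3-byte char #5 = EA 80 80.
Offset 14: leading byte 0xF3 = 11110011 → 4-byte char #6 = F3 BF 8C 9E.
Offset 18: leading byte 0xC5 = 11000101 → 2-byte char #7 = C5 8C.
Leading byte 0xC5 = 11000101 matches 110xxxxx → 2-byte sequence.
Byte 1: 0xC5 = 11000101, payload 00101 (5 bits).
Byte 2: 0x8C = 10001100 (10xxxxxx ✓), payload 001100.
Concatenate: 00101001100 = 0x14C (11 bits → U+014C).

U+014C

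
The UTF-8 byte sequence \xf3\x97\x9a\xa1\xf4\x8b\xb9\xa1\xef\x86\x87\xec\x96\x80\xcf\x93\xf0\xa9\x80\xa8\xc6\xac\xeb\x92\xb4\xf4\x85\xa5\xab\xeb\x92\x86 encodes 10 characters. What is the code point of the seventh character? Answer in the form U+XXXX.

U+01AC

Offset 0: leading byte 0xF3 = 11110011 → 4-byte char #1 = F3 97 9A A1.
Offset 4: leading byte 0xF4 = 11110100 → 4-byte char #2 = F4 8B B9 A1.
Offset 8: leading byte 0xEF = 11101111 → 3-byte char #3 = EF 86 87.
Offset 11: leading byte 0xEC = 11101100 → 3-byte char #4 = EC 96 80.
Offset 14: leading byte 0xCF = 11001111 → 2-byte char #5 = CF 93.
Offset 16: leading byte 0xF0 = 11110000 → 4-byte char #6 = F0 A9 80 A8.
Offset 20: leading byte 0xC6 = 11000110 → 2-byte char #7 = C6 AC.
Leading byte 0xC6 = 11000110 matches 110xxxxx → 2-byte sequence.
Byte 1: 0xC6 = 11000110, payload 00110 (5 bits).
Byte 2: 0xAC = 10101100 (10xxxxxx ✓), payload 101100.
Concatenate: 00110101100 = 0x1AC (11 bits → U+01AC).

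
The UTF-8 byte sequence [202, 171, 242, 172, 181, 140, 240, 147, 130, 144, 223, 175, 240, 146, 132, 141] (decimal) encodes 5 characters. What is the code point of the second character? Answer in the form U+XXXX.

Offset 0: leading byte 0xCA = 11001010 → 2-byte char #1 = CA AB.
Offset 2: leading byte 0xF2 = 11110010 → 4-byte char #2 = F2 AC B5 8C.
Leading byte 0xF2 = 11110010 matches 11110xxx → 4-byte sequence.
Byte 1: 0xF2 = 11110010, payload 010 (3 bits).
Byte 2: 0xAC = 10101100 (10xxxxxx ✓), payload 101100.
Byte 3: 0xB5 = 10110101 (10xxxxxx ✓), payload 110101.
Byte 4: 0x8C = 10001100 (10xxxxxx ✓), payload 001100.
Concatenate: 010101100110101001100 = 0xACD4C (21 bits → U+ACD4C).

U+ACD4C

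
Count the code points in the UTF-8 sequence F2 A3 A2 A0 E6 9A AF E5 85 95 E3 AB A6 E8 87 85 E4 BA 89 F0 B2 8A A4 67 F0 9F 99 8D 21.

10

Byte at offset 0: 0xF2 = 11110010 → 4-byte char (#1). Advance 4.
Byte at offset 4: 0xE6 = 11100110 → 3-byte char (#2). Advance 3.
Byte at offset 7: 0xE5 = 11100101 → 3-byte char (#3). Advance 3.
Byte at offset 10: 0xE3 = 11100011 → 3-byte char (#4). Advance 3.
Byte at offset 13: 0xE8 = 11101000 → 3-byte char (#5). Advance 3.
Byte at offset 16: 0xE4 = 11100100 → 3-byte char (#6). Advance 3.
Byte at offset 19: 0xF0 = 11110000 → 4-byte char (#7). Advance 4.
Byte at offset 23: 0x67 = 01100111 → 1-byte char (#8). Advance 1.
Byte at offset 24: 0xF0 = 11110000 → 4-byte char (#9). Advance 4.
Byte at offset 28: 0x21 = 00100001 → 1-byte char (#10). Advance 1.
Reached end at offset 29 after 10 code points.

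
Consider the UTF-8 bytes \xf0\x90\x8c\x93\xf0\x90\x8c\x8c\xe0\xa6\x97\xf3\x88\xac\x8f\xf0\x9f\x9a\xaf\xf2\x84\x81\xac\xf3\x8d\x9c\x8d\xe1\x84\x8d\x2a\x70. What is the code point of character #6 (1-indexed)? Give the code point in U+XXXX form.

Offset 0: leading byte 0xF0 = 11110000 → 4-byte char #1 = F0 90 8C 93.
Offset 4: leading byte 0xF0 = 11110000 → 4-byte char #2 = F0 90 8C 8C.
Offset 8: leading byte 0xE0 = 11100000 → 3-byte char #3 = E0 A6 97.
Offset 11: leading byte 0xF3 = 11110011 → 4-byte char #4 = F3 88 AC 8F.
Offset 15: leading byte 0xF0 = 11110000 → 4-byte char #5 = F0 9F 9A AF.
Offset 19: leading byte 0xF2 = 11110010 → 4-byte char #6 = F2 84 81 AC.
Leading byte 0xF2 = 11110010 matches 11110xxx → 4-byte sequence.
Byte 1: 0xF2 = 11110010, payload 010 (3 bits).
Byte 2: 0x84 = 10000100 (10xxxxxx ✓), payload 000100.
Byte 3: 0x81 = 10000001 (10xxxxxx ✓), payload 000001.
Byte 4: 0xAC = 10101100 (10xxxxxx ✓), payload 101100.
Concatenate: 010000100000001101100 = 0x8406C (21 bits → U+8406C).

U+8406C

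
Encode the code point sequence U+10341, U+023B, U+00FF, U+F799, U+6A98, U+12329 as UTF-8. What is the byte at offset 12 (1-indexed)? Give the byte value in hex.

0xE6

1-indexed offset 12 is 0-indexed offset 11.
U+10341 → 4-byte form F0 90 8D 81 at offsets 0–3.
U+023B → 2-byte form C8 BB at offsets 4–5.
U+00FF → 2-byte form C3 BF at offsets 6–7.
U+F799 → 3-byte form EF 9E 99 at offsets 8–10.
U+6A98 → 3-byte form E6 AA 98 at offsets 11–13.
Offset 11 falls in char 5's range; it's byte 1 of E6 AA 98 = 0xE6.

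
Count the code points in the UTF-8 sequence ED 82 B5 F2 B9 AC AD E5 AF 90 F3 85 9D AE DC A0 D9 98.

Byte at offset 0: 0xED = 11101101 → 3-byte char (#1). Advance 3.
Byte at offset 3: 0xF2 = 11110010 → 4-byte char (#2). Advance 4.
Byte at offset 7: 0xE5 = 11100101 → 3-byte char (#3). Advance 3.
Byte at offset 10: 0xF3 = 11110011 → 4-byte char (#4). Advance 4.
Byte at offset 14: 0xDC = 11011100 → 2-byte char (#5). Advance 2.
Byte at offset 16: 0xD9 = 11011001 → 2-byte char (#6). Advance 2.
Reached end at offset 18 after 6 code points.

6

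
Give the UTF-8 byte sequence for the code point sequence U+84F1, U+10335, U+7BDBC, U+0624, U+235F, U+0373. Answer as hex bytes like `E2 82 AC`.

U+84F1: 3-byte form → E8 93 B1.
U+10335: 4-byte form → F0 90 8C B5.
U+7BDBC: 4-byte form → F1 BB B6 BC.
U+0624: 2-byte form → D8 A4.
U+235F: 3-byte form → E2 8D 9F.
U+0373: 2-byte form → CD B3.
Concatenated (18 bytes): E8 93 B1 F0 90 8C B5 F1 BB B6 BC D8 A4 E2 8D 9F CD B3.

E8 93 B1 F0 90 8C B5 F1 BB B6 BC D8 A4 E2 8D 9F CD B3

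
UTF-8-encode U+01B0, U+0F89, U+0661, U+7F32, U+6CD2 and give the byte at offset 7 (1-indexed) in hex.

0xA1

1-indexed offset 7 is 0-indexed offset 6.
U+01B0 → 2-byte form C6 B0 at offsets 0–1.
U+0F89 → 3-byte form E0 BE 89 at offsets 2–4.
U+0661 → 2-byte form D9 A1 at offsets 5–6.
Offset 6 falls in char 3's range; it's byte 2 of D9 A1 = 0xA1.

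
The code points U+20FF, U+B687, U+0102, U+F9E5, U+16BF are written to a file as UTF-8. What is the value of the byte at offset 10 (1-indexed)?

0xA7

1-indexed offset 10 is 0-indexed offset 9.
U+20FF → 3-byte form E2 83 BF at offsets 0–2.
U+B687 → 3-byte form EB 9A 87 at offsets 3–5.
U+0102 → 2-byte form C4 82 at offsets 6–7.
U+F9E5 → 3-byte form EF A7 A5 at offsets 8–10.
Offset 9 falls in char 4's range; it's byte 2 of EF A7 A5 = 0xA7.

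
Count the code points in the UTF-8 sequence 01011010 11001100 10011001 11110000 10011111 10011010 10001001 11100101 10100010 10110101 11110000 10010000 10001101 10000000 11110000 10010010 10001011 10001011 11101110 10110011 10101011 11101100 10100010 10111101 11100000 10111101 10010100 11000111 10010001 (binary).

10

Byte at offset 0: 0x5A = 01011010 → 1-byte char (#1). Advance 1.
Byte at offset 1: 0xCC = 11001100 → 2-byte char (#2). Advance 2.
Byte at offset 3: 0xF0 = 11110000 → 4-byte char (#3). Advance 4.
Byte at offset 7: 0xE5 = 11100101 → 3-byte char (#4). Advance 3.
Byte at offset 10: 0xF0 = 11110000 → 4-byte char (#5). Advance 4.
Byte at offset 14: 0xF0 = 11110000 → 4-byte char (#6). Advance 4.
Byte at offset 18: 0xEE = 11101110 → 3-byte char (#7). Advance 3.
Byte at offset 21: 0xEC = 11101100 → 3-byte char (#8). Advance 3.
Byte at offset 24: 0xE0 = 11100000 → 3-byte char (#9). Advance 3.
Byte at offset 27: 0xC7 = 11000111 → 2-byte char (#10). Advance 2.
Reached end at offset 29 after 10 code points.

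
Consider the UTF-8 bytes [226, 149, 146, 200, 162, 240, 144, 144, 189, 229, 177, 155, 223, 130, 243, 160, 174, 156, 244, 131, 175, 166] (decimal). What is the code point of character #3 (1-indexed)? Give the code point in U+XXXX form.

Offset 0: leading byte 0xE2 = 11100010 → 3-byte char #1 = E2 95 92.
Offset 3: leading byte 0xC8 = 11001000 → 2-byte char #2 = C8 A2.
Offset 5: leading byte 0xF0 = 11110000 → 4-byte char #3 = F0 90 90 BD.
Leading byte 0xF0 = 11110000 matches 11110xxx → 4-byte sequence.
Byte 1: 0xF0 = 11110000, payload 000 (3 bits).
Byte 2: 0x90 = 10010000 (10xxxxxx ✓), payload 010000.
Byte 3: 0x90 = 10010000 (10xxxxxx ✓), payload 010000.
Byte 4: 0xBD = 10111101 (10xxxxxx ✓), payload 111101.
Concatenate: 000010000010000111101 = 0x1043D (21 bits → U+1043D).

U+1043D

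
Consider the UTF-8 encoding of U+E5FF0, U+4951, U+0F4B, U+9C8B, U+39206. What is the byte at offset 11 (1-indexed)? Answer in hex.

1-indexed offset 11 is 0-indexed offset 10.
U+E5FF0 → 4-byte form F3 A5 BF B0 at offsets 0–3.
U+4951 → 3-byte form E4 A5 91 at offsets 4–6.
U+0F4B → 3-byte form E0 BD 8B at offsets 7–9.
U+9C8B → 3-byte form E9 B2 8B at offsets 10–12.
Offset 10 falls in char 4's range; it's byte 1 of E9 B2 8B = 0xE9.

0xE9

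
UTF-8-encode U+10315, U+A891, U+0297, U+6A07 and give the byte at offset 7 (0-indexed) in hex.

0xCA

U+10315 → 4-byte form F0 90 8C 95 at offsets 0–3.
U+A891 → 3-byte form EA A2 91 at offsets 4–6.
U+0297 → 2-byte form CA 97 at offsets 7–8.
Offset 7 falls in char 3's range; it's byte 1 of CA 97 = 0xCA.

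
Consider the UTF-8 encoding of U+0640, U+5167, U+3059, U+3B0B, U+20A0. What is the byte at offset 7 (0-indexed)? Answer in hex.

U+0640 → 2-byte form D9 80 at offsets 0–1.
U+5167 → 3-byte form E5 85 A7 at offsets 2–4.
U+3059 → 3-byte form E3 81 99 at offsets 5–7.
Offset 7 falls in char 3's range; it's byte 3 of E3 81 99 = 0x99.

0x99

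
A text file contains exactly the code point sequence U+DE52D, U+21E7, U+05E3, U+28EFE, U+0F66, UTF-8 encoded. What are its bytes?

F3 9E 94 AD E2 87 A7 D7 A3 F0 A8 BB BE E0 BD A6

U+DE52D: 4-byte form → F3 9E 94 AD.
U+21E7: 3-byte form → E2 87 A7.
U+05E3: 2-byte form → D7 A3.
U+28EFE: 4-byte form → F0 A8 BB BE.
U+0F66: 3-byte form → E0 BD A6.
Concatenated (16 bytes): F3 9E 94 AD E2 87 A7 D7 A3 F0 A8 BB BE E0 BD A6.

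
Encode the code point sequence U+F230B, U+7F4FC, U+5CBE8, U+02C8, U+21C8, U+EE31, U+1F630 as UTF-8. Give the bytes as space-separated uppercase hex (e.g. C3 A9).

U+F230B: 4-byte form → F3 B2 8C 8B.
U+7F4FC: 4-byte form → F1 BF 93 BC.
U+5CBE8: 4-byte form → F1 9C AF A8.
U+02C8: 2-byte form → CB 88.
U+21C8: 3-byte form → E2 87 88.
U+EE31: 3-byte form → EE B8 B1.
U+1F630: 4-byte form → F0 9F 98 B0.
Concatenated (24 bytes): F3 B2 8C 8B F1 BF 93 BC F1 9C AF A8 CB 88 E2 87 88 EE B8 B1 F0 9F 98 B0.

F3 B2 8C 8B F1 BF 93 BC F1 9C AF A8 CB 88 E2 87 88 EE B8 B1 F0 9F 98 B0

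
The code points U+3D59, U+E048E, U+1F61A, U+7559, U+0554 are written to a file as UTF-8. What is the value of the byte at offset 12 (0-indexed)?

0x95

U+3D59 → 3-byte form E3 B5 99 at offsets 0–2.
U+E048E → 4-byte form F3 A0 92 8E at offsets 3–6.
U+1F61A → 4-byte form F0 9F 98 9A at offsets 7–10.
U+7559 → 3-byte form E7 95 99 at offsets 11–13.
Offset 12 falls in char 4's range; it's byte 2 of E7 95 99 = 0x95.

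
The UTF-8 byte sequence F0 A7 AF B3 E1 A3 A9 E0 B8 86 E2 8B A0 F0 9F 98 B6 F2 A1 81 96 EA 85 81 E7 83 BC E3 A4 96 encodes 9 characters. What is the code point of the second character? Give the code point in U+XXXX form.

Offset 0: leading byte 0xF0 = 11110000 → 4-byte char #1 = F0 A7 AF B3.
Offset 4: leading byte 0xE1 = 11100001 → 3-byte char #2 = E1 A3 A9.
Leading byte 0xE1 = 11100001 matches 1110xxxx → 3-byte sequence.
Byte 1: 0xE1 = 11100001, payload 0001 (4 bits).
Byte 2: 0xA3 = 10100011 (10xxxxxx ✓), payload 100011.
Byte 3: 0xA9 = 10101001 (10xxxxxx ✓), payload 101001.
Concatenate: 0001100011101001 = 0x18E9 (16 bits → U+18E9).

U+18E9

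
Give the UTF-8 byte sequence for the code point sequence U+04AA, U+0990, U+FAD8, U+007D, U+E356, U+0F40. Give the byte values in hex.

D2 AA E0 A6 90 EF AB 98 7D EE 8D 96 E0 BD 80

U+04AA: 2-byte form → D2 AA.
U+0990: 3-byte form → E0 A6 90.
U+FAD8: 3-byte form → EF AB 98.
U+007D: 1-byte form → 7D.
U+E356: 3-byte form → EE 8D 96.
U+0F40: 3-byte form → E0 BD 80.
Concatenated (15 bytes): D2 AA E0 A6 90 EF AB 98 7D EE 8D 96 E0 BD 80.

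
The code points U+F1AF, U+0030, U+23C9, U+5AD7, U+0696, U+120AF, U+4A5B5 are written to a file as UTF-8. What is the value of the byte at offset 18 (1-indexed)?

0x8A

1-indexed offset 18 is 0-indexed offset 17.
U+F1AF → 3-byte form EF 86 AF at offsets 0–2.
U+0030 → 1-byte form 30 at offsets 3–3.
U+23C9 → 3-byte form E2 8F 89 at offsets 4–6.
U+5AD7 → 3-byte form E5 AB 97 at offsets 7–9.
U+0696 → 2-byte form DA 96 at offsets 10–11.
U+120AF → 4-byte form F0 92 82 AF at offsets 12–15.
U+4A5B5 → 4-byte form F1 8A 96 B5 at offsets 16–19.
Offset 17 falls in char 7's range; it's byte 2 of F1 8A 96 B5 = 0x8A.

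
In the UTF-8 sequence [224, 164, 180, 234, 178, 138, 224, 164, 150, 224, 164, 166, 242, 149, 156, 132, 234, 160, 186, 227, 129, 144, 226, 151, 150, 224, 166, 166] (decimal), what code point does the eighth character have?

Offset 0: leading byte 0xE0 = 11100000 → 3-byte char #1 = E0 A4 B4.
Offset 3: leading byte 0xEA = 11101010 → 3-byte char #2 = EA B2 8A.
Offset 6: leading byte 0xE0 = 11100000 → 3-byte char #3 = E0 A4 96.
Offset 9: leading byte 0xE0 = 11100000 → 3-byte char #4 = E0 A4 A6.
Offset 12: leading byte 0xF2 = 11110010 → 4-byte char #5 = F2 95 9C 84.
Offset 16: leading byte 0xEA = 11101010 → 3-byte char #6 = EA A0 BA.
Offset 19: leading byte 0xE3 = 11100011 → 3-byte char #7 = E3 81 90.
Offset 22: leading byte 0xE2 = 11100010 → 3-byte char #8 = E2 97 96.
Leading byte 0xE2 = 11100010 matches 1110xxxx → 3-byte sequence.
Byte 1: 0xE2 = 11100010, payload 0010 (4 bits).
Byte 2: 0x97 = 10010111 (10xxxxxx ✓), payload 010111.
Byte 3: 0x96 = 10010110 (10xxxxxx ✓), payload 010110.
Concatenate: 0010010111010110 = 0x25D6 (16 bits → U+25D6).

U+25D6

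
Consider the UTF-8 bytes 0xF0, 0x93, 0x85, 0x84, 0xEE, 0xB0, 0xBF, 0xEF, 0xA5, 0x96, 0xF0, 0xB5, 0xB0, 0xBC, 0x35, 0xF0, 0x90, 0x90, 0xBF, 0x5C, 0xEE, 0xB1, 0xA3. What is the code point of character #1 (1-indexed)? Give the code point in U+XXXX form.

U+13144

Offset 0: leading byte 0xF0 = 11110000 → 4-byte char #1 = F0 93 85 84.
Leading byte 0xF0 = 11110000 matches 11110xxx → 4-byte sequence.
Byte 1: 0xF0 = 11110000, payload 000 (3 bits).
Byte 2: 0x93 = 10010011 (10xxxxxx ✓), payload 010011.
Byte 3: 0x85 = 10000101 (10xxxxxx ✓), payload 000101.
Byte 4: 0x84 = 10000100 (10xxxxxx ✓), payload 000100.
Concatenate: 000010011000101000100 = 0x13144 (21 bits → U+13144).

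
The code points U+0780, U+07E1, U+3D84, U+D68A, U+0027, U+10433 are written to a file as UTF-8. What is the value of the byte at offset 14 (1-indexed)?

1-indexed offset 14 is 0-indexed offset 13.
U+0780 → 2-byte form DE 80 at offsets 0–1.
U+07E1 → 2-byte form DF A1 at offsets 2–3.
U+3D84 → 3-byte form E3 B6 84 at offsets 4–6.
U+D68A → 3-byte form ED 9A 8A at offsets 7–9.
U+0027 → 1-byte form 27 at offsets 10–10.
U+10433 → 4-byte form F0 90 90 B3 at offsets 11–14.
Offset 13 falls in char 6's range; it's byte 3 of F0 90 90 B3 = 0x90.

0x90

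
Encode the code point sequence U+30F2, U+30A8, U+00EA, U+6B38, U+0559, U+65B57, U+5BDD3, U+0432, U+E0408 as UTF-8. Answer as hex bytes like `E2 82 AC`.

E3 83 B2 E3 82 A8 C3 AA E6 AC B8 D5 99 F1 A5 AD 97 F1 9B B7 93 D0 B2 F3 A0 90 88

U+30F2: 3-byte form → E3 83 B2.
U+30A8: 3-byte form → E3 82 A8.
U+00EA: 2-byte form → C3 AA.
U+6B38: 3-byte form → E6 AC B8.
U+0559: 2-byte form → D5 99.
U+65B57: 4-byte form → F1 A5 AD 97.
U+5BDD3: 4-byte form → F1 9B B7 93.
U+0432: 2-byte form → D0 B2.
U+E0408: 4-byte form → F3 A0 90 88.
Concatenated (27 bytes): E3 83 B2 E3 82 A8 C3 AA E6 AC B8 D5 99 F1 A5 AD 97 F1 9B B7 93 D0 B2 F3 A0 90 88.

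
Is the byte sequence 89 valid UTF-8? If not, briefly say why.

Byte 0x89 = 10001001 has the form 10xxxxxx — a continuation byte — but there is no preceding leading byte.

invalid (continuation byte with no leading byte)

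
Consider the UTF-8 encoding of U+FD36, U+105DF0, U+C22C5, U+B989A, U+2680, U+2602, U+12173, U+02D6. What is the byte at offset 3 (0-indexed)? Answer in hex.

0xF4

U+FD36 → 3-byte form EF B4 B6 at offsets 0–2.
U+105DF0 → 4-byte form F4 85 B7 B0 at offsets 3–6.
Offset 3 falls in char 2's range; it's byte 1 of F4 85 B7 B0 = 0xF4.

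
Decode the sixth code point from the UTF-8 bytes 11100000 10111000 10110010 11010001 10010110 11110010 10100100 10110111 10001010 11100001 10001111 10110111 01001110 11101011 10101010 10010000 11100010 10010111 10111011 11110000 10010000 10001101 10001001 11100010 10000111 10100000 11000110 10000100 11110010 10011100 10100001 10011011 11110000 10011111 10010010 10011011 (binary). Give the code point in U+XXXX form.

Offset 0: leading byte 0xE0 = 11100000 → 3-byte char #1 = E0 B8 B2.
Offset 3: leading byte 0xD1 = 11010001 → 2-byte char #2 = D1 96.
Offset 5: leading byte 0xF2 = 11110010 → 4-byte char #3 = F2 A4 B7 8A.
Offset 9: leading byte 0xE1 = 11100001 → 3-byte char #4 = E1 8F B7.
Offset 12: leading byte 0x4E = 01001110 → 1-byte char #5 = 4E.
Offset 13: leading byte 0xEB = 11101011 → 3-byte char #6 = EB AA 90.
Leading byte 0xEB = 11101011 matches 1110xxxx → 3-byte sequence.
Byte 1: 0xEB = 11101011, payload 1011 (4 bits).
Byte 2: 0xAA = 10101010 (10xxxxxx ✓), payload 101010.
Byte 3: 0x90 = 10010000 (10xxxxxx ✓), payload 010000.
Concatenate: 1011101010010000 = 0xBA90 (16 bits → U+BA90).

U+BA90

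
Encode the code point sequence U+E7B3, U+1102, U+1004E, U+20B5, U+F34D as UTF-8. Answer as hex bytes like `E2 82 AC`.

U+E7B3: 3-byte form → EE 9E B3.
U+1102: 3-byte form → E1 84 82.
U+1004E: 4-byte form → F0 90 81 8E.
U+20B5: 3-byte form → E2 82 B5.
U+F34D: 3-byte form → EF 8D 8D.
Concatenated (16 bytes): EE 9E B3 E1 84 82 F0 90 81 8E E2 82 B5 EF 8D 8D.

EE 9E B3 E1 84 82 F0 90 81 8E E2 82 B5 EF 8D 8D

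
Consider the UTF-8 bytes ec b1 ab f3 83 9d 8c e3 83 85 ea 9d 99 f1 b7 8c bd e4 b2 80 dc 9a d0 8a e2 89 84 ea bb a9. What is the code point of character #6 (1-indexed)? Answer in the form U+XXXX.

U+4C80

Offset 0: leading byte 0xEC = 11101100 → 3-byte char #1 = EC B1 AB.
Offset 3: leading byte 0xF3 = 11110011 → 4-byte char #2 = F3 83 9D 8C.
Offset 7: leading byte 0xE3 = 11100011 → 3-byte char #3 = E3 83 85.
Offset 10: leading byte 0xEA = 11101010 → 3-byte char #4 = EA 9D 99.
Offset 13: leading byte 0xF1 = 11110001 → 4-byte char #5 = F1 B7 8C BD.
Offset 17: leading byte 0xE4 = 11100100 → 3-byte char #6 = E4 B2 80.
Leading byte 0xE4 = 11100100 matches 1110xxxx → 3-byte sequence.
Byte 1: 0xE4 = 11100100, payload 0100 (4 bits).
Byte 2: 0xB2 = 10110010 (10xxxxxx ✓), payload 110010.
Byte 3: 0x80 = 10000000 (10xxxxxx ✓), payload 000000.
Concatenate: 0100110010000000 = 0x4C80 (16 bits → U+4C80).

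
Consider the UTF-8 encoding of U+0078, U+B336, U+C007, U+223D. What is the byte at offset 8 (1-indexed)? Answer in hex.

1-indexed offset 8 is 0-indexed offset 7.
U+0078 → 1-byte form 78 at offsets 0–0.
U+B336 → 3-byte form EB 8C B6 at offsets 1–3.
U+C007 → 3-byte form EC 80 87 at offsets 4–6.
U+223D → 3-byte form E2 88 BD at offsets 7–9.
Offset 7 falls in char 4's range; it's byte 1 of E2 88 BD = 0xE2.

0xE2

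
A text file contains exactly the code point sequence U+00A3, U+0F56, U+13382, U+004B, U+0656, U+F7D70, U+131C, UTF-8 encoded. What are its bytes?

U+00A3: 2-byte form → C2 A3.
U+0F56: 3-byte form → E0 BD 96.
U+13382: 4-byte form → F0 93 8E 82.
U+004B: 1-byte form → 4B.
U+0656: 2-byte form → D9 96.
U+F7D70: 4-byte form → F3 B7 B5 B0.
U+131C: 3-byte form → E1 8C 9C.
Concatenated (19 bytes): C2 A3 E0 BD 96 F0 93 8E 82 4B D9 96 F3 B7 B5 B0 E1 8C 9C.

C2 A3 E0 BD 96 F0 93 8E 82 4B D9 96 F3 B7 B5 B0 E1 8C 9C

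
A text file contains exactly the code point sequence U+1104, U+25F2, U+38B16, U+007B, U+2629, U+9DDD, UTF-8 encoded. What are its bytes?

E1 84 84 E2 97 B2 F0 B8 AC 96 7B E2 98 A9 E9 B7 9D

U+1104: 3-byte form → E1 84 84.
U+25F2: 3-byte form → E2 97 B2.
U+38B16: 4-byte form → F0 B8 AC 96.
U+007B: 1-byte form → 7B.
U+2629: 3-byte form → E2 98 A9.
U+9DDD: 3-byte form → E9 B7 9D.
Concatenated (17 bytes): E1 84 84 E2 97 B2 F0 B8 AC 96 7B E2 98 A9 E9 B7 9D.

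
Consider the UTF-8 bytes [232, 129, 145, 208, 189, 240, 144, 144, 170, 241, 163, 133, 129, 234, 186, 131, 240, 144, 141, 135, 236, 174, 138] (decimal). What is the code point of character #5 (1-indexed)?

Offset 0: leading byte 0xE8 = 11101000 → 3-byte char #1 = E8 81 91.
Offset 3: leading byte 0xD0 = 11010000 → 2-byte char #2 = D0 BD.
Offset 5: leading byte 0xF0 = 11110000 → 4-byte char #3 = F0 90 90 AA.
Offset 9: leading byte 0xF1 = 11110001 → 4-byte char #4 = F1 A3 85 81.
Offset 13: leading byte 0xEA = 11101010 → 3-byte char #5 = EA BA 83.
Leading byte 0xEA = 11101010 matches 1110xxxx → 3-byte sequence.
Byte 1: 0xEA = 11101010, payload 1010 (4 bits).
Byte 2: 0xBA = 10111010 (10xxxxxx ✓), payload 111010.
Byte 3: 0x83 = 10000011 (10xxxxxx ✓), payload 000011.
Concatenate: 1010111010000011 = 0xAE83 (16 bits → U+AE83).

U+AE83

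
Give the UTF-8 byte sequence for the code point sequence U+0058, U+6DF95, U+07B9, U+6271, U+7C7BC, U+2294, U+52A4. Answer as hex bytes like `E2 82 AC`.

58 F1 AD BE 95 DE B9 E6 89 B1 F1 BC 9E BC E2 8A 94 E5 8A A4

U+0058: 1-byte form → 58.
U+6DF95: 4-byte form → F1 AD BE 95.
U+07B9: 2-byte form → DE B9.
U+6271: 3-byte form → E6 89 B1.
U+7C7BC: 4-byte form → F1 BC 9E BC.
U+2294: 3-byte form → E2 8A 94.
U+52A4: 3-byte form → E5 8A A4.
Concatenated (20 bytes): 58 F1 AD BE 95 DE B9 E6 89 B1 F1 BC 9E BC E2 8A 94 E5 8A A4.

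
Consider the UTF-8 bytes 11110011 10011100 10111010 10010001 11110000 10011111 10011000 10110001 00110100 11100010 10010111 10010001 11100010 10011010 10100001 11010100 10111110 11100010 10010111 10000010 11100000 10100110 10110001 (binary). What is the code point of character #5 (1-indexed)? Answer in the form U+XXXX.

U+26A1

Offset 0: leading byte 0xF3 = 11110011 → 4-byte char #1 = F3 9C BA 91.
Offset 4: leading byte 0xF0 = 11110000 → 4-byte char #2 = F0 9F 98 B1.
Offset 8: leading byte 0x34 = 00110100 → 1-byte char #3 = 34.
Offset 9: leading byte 0xE2 = 11100010 → 3-byte char #4 = E2 97 91.
Offset 12: leading byte 0xE2 = 11100010 → 3-byte char #5 = E2 9A A1.
Leading byte 0xE2 = 11100010 matches 1110xxxx → 3-byte sequence.
Byte 1: 0xE2 = 11100010, payload 0010 (4 bits).
Byte 2: 0x9A = 10011010 (10xxxxxx ✓), payload 011010.
Byte 3: 0xA1 = 10100001 (10xxxxxx ✓), payload 100001.
Concatenate: 0010011010100001 = 0x26A1 (16 bits → U+26A1).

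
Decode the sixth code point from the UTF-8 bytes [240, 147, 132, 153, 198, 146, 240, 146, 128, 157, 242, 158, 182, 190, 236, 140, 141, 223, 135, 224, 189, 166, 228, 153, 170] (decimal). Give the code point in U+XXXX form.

U+07C7

Offset 0: leading byte 0xF0 = 11110000 → 4-byte char #1 = F0 93 84 99.
Offset 4: leading byte 0xC6 = 11000110 → 2-byte char #2 = C6 92.
Offset 6: leading byte 0xF0 = 11110000 → 4-byte char #3 = F0 92 80 9D.
Offset 10: leading byte 0xF2 = 11110010 → 4-byte char #4 = F2 9E B6 BE.
Offset 14: leading byte 0xEC = 11101100 → 3-byte char #5 = EC 8C 8D.
Offset 17: leading byte 0xDF = 11011111 → 2-byte char #6 = DF 87.
Leading byte 0xDF = 11011111 matches 110xxxxx → 2-byte sequence.
Byte 1: 0xDF = 11011111, payload 11111 (5 bits).
Byte 2: 0x87 = 10000111 (10xxxxxx ✓), payload 000111.
Concatenate: 11111000111 = 0x7C7 (11 bits → U+07C7).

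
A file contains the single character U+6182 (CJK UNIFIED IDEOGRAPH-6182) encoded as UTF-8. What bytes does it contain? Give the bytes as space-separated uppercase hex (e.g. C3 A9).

U+6182 = 0x6182 = 24962 decimal. In range U+0800–U+FFFF → 3-byte form: 1110xxxx 10xxxxxx 10xxxxxx.
Binary (16 bits): 0110000110000010.
Split 4+6+6: 0110 | 000110 | 000010.
Byte 1: 11100110 = 0xE6.
Byte 2: 10000110 = 0x86.
Byte 3: 10000010 = 0x82.

E6 86 82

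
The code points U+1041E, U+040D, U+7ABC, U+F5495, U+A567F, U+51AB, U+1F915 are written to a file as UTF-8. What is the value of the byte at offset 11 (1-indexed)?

0xB5

1-indexed offset 11 is 0-indexed offset 10.
U+1041E → 4-byte form F0 90 90 9E at offsets 0–3.
U+040D → 2-byte form D0 8D at offsets 4–5.
U+7ABC → 3-byte form E7 AA BC at offsets 6–8.
U+F5495 → 4-byte form F3 B5 92 95 at offsets 9–12.
Offset 10 falls in char 4's range; it's byte 2 of F3 B5 92 95 = 0xB5.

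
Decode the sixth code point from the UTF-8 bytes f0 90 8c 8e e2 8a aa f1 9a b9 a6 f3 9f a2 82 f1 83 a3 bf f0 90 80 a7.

Offset 0: leading byte 0xF0 = 11110000 → 4-byte char #1 = F0 90 8C 8E.
Offset 4: leading byte 0xE2 = 11100010 → 3-byte char #2 = E2 8A AA.
Offset 7: leading byte 0xF1 = 11110001 → 4-byte char #3 = F1 9A B9 A6.
Offset 11: leading byte 0xF3 = 11110011 → 4-byte char #4 = F3 9F A2 82.
Offset 15: leading byte 0xF1 = 11110001 → 4-byte char #5 = F1 83 A3 BF.
Offset 19: leading byte 0xF0 = 11110000 → 4-byte char #6 = F0 90 80 A7.
Leading byte 0xF0 = 11110000 matches 11110xxx → 4-byte sequence.
Byte 1: 0xF0 = 11110000, payload 000 (3 bits).
Byte 2: 0x90 = 10010000 (10xxxxxx ✓), payload 010000.
Byte 3: 0x80 = 10000000 (10xxxxxx ✓), payload 000000.
Byte 4: 0xA7 = 10100111 (10xxxxxx ✓), payload 100111.
Concatenate: 000010000000000100111 = 0x10027 (21 bits → U+10027).

U+10027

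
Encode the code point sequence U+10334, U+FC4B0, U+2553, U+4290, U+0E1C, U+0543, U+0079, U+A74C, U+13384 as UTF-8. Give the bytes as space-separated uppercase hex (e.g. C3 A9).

U+10334: 4-byte form → F0 90 8C B4.
U+FC4B0: 4-byte form → F3 BC 92 B0.
U+2553: 3-byte form → E2 95 93.
U+4290: 3-byte form → E4 8A 90.
U+0E1C: 3-byte form → E0 B8 9C.
U+0543: 2-byte form → D5 83.
U+0079: 1-byte form → 79.
U+A74C: 3-byte form → EA 9D 8C.
U+13384: 4-byte form → F0 93 8E 84.
Concatenated (27 bytes): F0 90 8C B4 F3 BC 92 B0 E2 95 93 E4 8A 90 E0 B8 9C D5 83 79 EA 9D 8C F0 93 8E 84.

F0 90 8C B4 F3 BC 92 B0 E2 95 93 E4 8A 90 E0 B8 9C D5 83 79 EA 9D 8C F0 93 8E 84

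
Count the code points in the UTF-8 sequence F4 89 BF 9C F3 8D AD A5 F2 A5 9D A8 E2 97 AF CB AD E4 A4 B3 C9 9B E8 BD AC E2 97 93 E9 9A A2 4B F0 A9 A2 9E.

12

Byte at offset 0: 0xF4 = 11110100 → 4-byte char (#1). Advance 4.
Byte at offset 4: 0xF3 = 11110011 → 4-byte char (#2). Advance 4.
Byte at offset 8: 0xF2 = 11110010 → 4-byte char (#3). Advance 4.
Byte at offset 12: 0xE2 = 11100010 → 3-byte char (#4). Advance 3.
Byte at offset 15: 0xCB = 11001011 → 2-byte char (#5). Advance 2.
Byte at offset 17: 0xE4 = 11100100 → 3-byte char (#6). Advance 3.
Byte at offset 20: 0xC9 = 11001001 → 2-byte char (#7). Advance 2.
Byte at offset 22: 0xE8 = 11101000 → 3-byte char (#8). Advance 3.
Byte at offset 25: 0xE2 = 11100010 → 3-byte char (#9). Advance 3.
Byte at offset 28: 0xE9 = 11101001 → 3-byte char (#10). Advance 3.
Byte at offset 31: 0x4B = 01001011 → 1-byte char (#11). Advance 1.
Byte at offset 32: 0xF0 = 11110000 → 4-byte char (#12). Advance 4.
Reached end at offset 36 after 12 code points.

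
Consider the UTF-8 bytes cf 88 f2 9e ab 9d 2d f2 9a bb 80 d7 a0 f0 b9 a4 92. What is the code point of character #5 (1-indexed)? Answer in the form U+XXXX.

Offset 0: leading byte 0xCF = 11001111 → 2-byte char #1 = CF 88.
Offset 2: leading byte 0xF2 = 11110010 → 4-byte char #2 = F2 9E AB 9D.
Offset 6: leading byte 0x2D = 00101101 → 1-byte char #3 = 2D.
Offset 7: leading byte 0xF2 = 11110010 → 4-byte char #4 = F2 9A BB 80.
Offset 11: leading byte 0xD7 = 11010111 → 2-byte char #5 = D7 A0.
Leading byte 0xD7 = 11010111 matches 110xxxxx → 2-byte sequence.
Byte 1: 0xD7 = 11010111, payload 10111 (5 bits).
Byte 2: 0xA0 = 10100000 (10xxxxxx ✓), payload 100000.
Concatenate: 10111100000 = 0x5E0 (11 bits → U+05E0).

U+05E0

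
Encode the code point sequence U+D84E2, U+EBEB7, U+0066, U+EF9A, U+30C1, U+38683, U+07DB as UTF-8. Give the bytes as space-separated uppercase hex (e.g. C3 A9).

U+D84E2: 4-byte form → F3 98 93 A2.
U+EBEB7: 4-byte form → F3 AB BA B7.
U+0066: 1-byte form → 66.
U+EF9A: 3-byte form → EE BE 9A.
U+30C1: 3-byte form → E3 83 81.
U+38683: 4-byte form → F0 B8 9A 83.
U+07DB: 2-byte form → DF 9B.
Concatenated (21 bytes): F3 98 93 A2 F3 AB BA B7 66 EE BE 9A E3 83 81 F0 B8 9A 83 DF 9B.

F3 98 93 A2 F3 AB BA B7 66 EE BE 9A E3 83 81 F0 B8 9A 83 DF 9B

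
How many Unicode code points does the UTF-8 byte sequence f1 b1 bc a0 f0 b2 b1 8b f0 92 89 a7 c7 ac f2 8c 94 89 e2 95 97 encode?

6

Byte at offset 0: 0xF1 = 11110001 → 4-byte char (#1). Advance 4.
Byte at offset 4: 0xF0 = 11110000 → 4-byte char (#2). Advance 4.
Byte at offset 8: 0xF0 = 11110000 → 4-byte char (#3). Advance 4.
Byte at offset 12: 0xC7 = 11000111 → 2-byte char (#4). Advance 2.
Byte at offset 14: 0xF2 = 11110010 → 4-byte char (#5). Advance 4.
Byte at offset 18: 0xE2 = 11100010 → 3-byte char (#6). Advance 3.
Reached end at offset 21 after 6 code points.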